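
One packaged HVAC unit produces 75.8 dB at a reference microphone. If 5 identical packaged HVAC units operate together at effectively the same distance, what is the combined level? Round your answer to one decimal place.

82.8 dB

L_total = L₁ + 10·log₁₀ N for N identical incoherent sources.
L_total = 75.8 + 10·log₁₀(5) = 75.8 + 6.990 = 82.79 dB.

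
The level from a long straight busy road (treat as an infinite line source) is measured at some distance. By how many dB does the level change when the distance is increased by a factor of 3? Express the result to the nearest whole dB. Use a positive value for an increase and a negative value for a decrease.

A line source loses 3 dB per doubling of distance; generally ΔL = −10·log₁₀(r₂/r₁).
ΔL = −10·log₁₀(3) = -4.77 dB.

-5 dB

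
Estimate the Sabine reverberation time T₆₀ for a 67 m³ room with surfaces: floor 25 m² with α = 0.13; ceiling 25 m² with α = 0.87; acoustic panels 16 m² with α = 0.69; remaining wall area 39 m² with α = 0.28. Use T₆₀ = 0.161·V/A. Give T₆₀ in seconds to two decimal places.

0.23 s

Summing Sᵢαᵢ: 25·0.13 + 25·0.87 + 16·0.69 + 39·0.28 = 46.96 m².
T₆₀ = 0.161 × 67 / 46.96 = 0.230 s.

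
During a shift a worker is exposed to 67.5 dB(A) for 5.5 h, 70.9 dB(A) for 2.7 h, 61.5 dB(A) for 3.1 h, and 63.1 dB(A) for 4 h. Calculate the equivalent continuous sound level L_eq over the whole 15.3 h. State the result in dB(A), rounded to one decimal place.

The energy average is taken in the linear domain: L_eq = 10·log₁₀[(Σ tᵢ·10^(Lᵢ/10))/T], T = 15.3 h.
Σ tᵢ·10^(Lᵢ/10) = 5.5·10^(67.5/10) + 2.7·10^(70.9/10) + 3.1·10^(61.5/10) + 4·10^(63.1/10) = 7.669e+07.
L_eq = 10·log₁₀(7.669e+07/15.3) = 67.00 dB(A).

67.0 dB(A)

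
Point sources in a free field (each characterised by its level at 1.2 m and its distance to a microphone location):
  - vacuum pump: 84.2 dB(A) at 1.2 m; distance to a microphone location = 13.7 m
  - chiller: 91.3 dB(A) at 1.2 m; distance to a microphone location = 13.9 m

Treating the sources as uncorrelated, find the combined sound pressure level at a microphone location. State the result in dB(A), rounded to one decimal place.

Apply inverse-square spreading to bring every level to the receiver, then sum 10^(L/10).
vacuum pump: 84.2 − 20·log₁₀(13.7/1.2) = 84.2 − 21.15 = 63.05 dB(A).
chiller: 91.3 − 20·log₁₀(13.9/1.2) = 91.3 − 21.28 = 70.02 dB(A).
Σ 10^(L/10) = 1.207e+07 → L_total = 10·log₁₀(1.207e+07) = 70.82 dB(A).

70.8 dB(A)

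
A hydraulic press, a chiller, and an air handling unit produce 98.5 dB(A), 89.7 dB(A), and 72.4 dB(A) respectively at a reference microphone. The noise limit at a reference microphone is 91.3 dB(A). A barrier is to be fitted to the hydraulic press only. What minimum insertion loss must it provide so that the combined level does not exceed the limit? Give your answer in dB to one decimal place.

The untreated sources together contribute 10^(89.7/10) + 10^(72.4/10) = 9.506e+08, i.e. 89.78 dB(A).
To meet 91.3 dB(A) overall, the treated hydraulic press may contribute at most 10^(91.3/10) − 9.506e+08 = 3.983e+08, i.e. 86.00 dB(A).
So the hydraulic press must be reduced from 98.5 to 86.00 dB(A): IL = 12.50 dB.

12.5 dB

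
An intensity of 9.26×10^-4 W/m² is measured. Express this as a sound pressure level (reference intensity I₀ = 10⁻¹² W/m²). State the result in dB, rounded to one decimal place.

Dividing by I₀ shifts the exponent by 12: I/I₀ = 9.26×10^8.
L = 10·(0.9666 + 8) = 89.67 dB.

89.7 dB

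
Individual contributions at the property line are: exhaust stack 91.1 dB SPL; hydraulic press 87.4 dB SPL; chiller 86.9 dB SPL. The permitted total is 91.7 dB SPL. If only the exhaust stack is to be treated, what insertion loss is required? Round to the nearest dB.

Fixed contribution from the other sources: Σ 10^(L/10) = 10^(87.4/10) + 10^(86.9/10) = 1.039e+09 (90.17 dB SPL).
The limit corresponds to 10^(91.7/10) = 1.479e+09; subtracting the fixed part leaves 4.398e+08 for the exhaust stack, i.e. 86.43 dB SPL.
Required insertion loss = 91.1 − 86.43 = 4.67 dB.

5 dB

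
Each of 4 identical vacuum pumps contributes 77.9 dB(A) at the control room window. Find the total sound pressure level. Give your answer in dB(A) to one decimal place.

83.9 dB(A)

L_total = L₁ + 10·log₁₀ N for N identical incoherent sources.
L_total = 77.9 + 10·log₁₀(4) = 77.9 + 6.021 = 83.92 dB(A).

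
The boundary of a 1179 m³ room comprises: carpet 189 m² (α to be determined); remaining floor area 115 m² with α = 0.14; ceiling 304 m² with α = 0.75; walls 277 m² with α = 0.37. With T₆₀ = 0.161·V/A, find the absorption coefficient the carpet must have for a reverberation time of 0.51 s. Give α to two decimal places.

Required total absorption A = 0.161·1179/0.51 = 372.19 m².
Absorption from the other surfaces = 115·0.14 + 304·0.75 + 277·0.37 = 346.59 m², so the carpet must supply 25.60 m² over 189 m².
α = 25.60/189 = 0.135.

0.14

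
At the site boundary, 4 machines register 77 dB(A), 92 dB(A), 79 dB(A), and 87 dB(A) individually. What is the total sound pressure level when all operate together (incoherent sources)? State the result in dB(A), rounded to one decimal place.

93.5 dB(A)

Incoherent sources combine by intensity addition: L_total = 10·log₁₀(Σ 10^(L_i/10)).
Σ 10^(L/10) = 10^(77/10) + 10^(92/10) + 10^(79/10) + 10^(87/10) = 2.216e+09.
L_total = 10·log₁₀(2.216e+09) = 93.45 dB(A).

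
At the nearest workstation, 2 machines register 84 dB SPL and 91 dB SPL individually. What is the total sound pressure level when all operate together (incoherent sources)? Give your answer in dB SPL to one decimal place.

For uncorrelated sources the intensities add, so convert each level to linear form, sum, and take 10·log₁₀ of the total.
Σ 10^(L/10) = 10^(84/10) + 10^(91/10) = 1.510e+09.
L_total = 10·log₁₀(1.510e+09) = 91.79 dB SPL.

91.8 dB SPL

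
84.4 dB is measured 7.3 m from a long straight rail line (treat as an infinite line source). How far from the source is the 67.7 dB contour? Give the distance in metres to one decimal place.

Line-source spreading drops the level by 10·log₁₀(r₂/r₁); inverting, r₂/r₁ = 10^(ΔL/10).
r₂ = 7.3·10^((84.4−67.7)/10) = 7.3·10^(16.7/10) = 341.45 m.

341.4 m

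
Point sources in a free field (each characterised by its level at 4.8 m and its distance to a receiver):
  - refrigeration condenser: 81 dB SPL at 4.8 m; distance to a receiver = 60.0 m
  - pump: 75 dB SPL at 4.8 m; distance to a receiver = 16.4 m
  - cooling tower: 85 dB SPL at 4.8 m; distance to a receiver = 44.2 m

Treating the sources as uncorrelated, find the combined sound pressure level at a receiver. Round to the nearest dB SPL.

Apply inverse-square spreading to bring every level to the receiver, then sum 10^(L/10).
refrigeration condenser: 81 − 20·log₁₀(60.0/4.8) = 81 − 21.94 = 59.06 dB SPL.
pump: 75 − 20·log₁₀(16.4/4.8) = 75 − 10.67 = 64.33 dB SPL.
cooling tower: 85 − 20·log₁₀(44.2/4.8) = 85 − 19.28 = 65.72 dB SPL.
Σ 10^(L/10) = 7.244e+06 → L_total = 10·log₁₀(7.244e+06) = 68.60 dB SPL.

69 dB SPL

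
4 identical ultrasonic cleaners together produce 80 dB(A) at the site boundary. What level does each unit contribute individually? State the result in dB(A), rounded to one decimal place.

For N identical incoherent sources L_total = L₁ + 10·log₁₀ N, so L₁ = 80 − 10·log₁₀(4) = 80 − 6.021.

74.0 dB(A)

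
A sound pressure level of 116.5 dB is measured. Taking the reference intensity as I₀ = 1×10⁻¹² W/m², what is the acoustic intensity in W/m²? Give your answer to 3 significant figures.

0.447 W/m²

L = 10·log₁₀(I/I₀) ⇒ I = I₀·10^(L/10) = 10⁻¹² × 10^11.65.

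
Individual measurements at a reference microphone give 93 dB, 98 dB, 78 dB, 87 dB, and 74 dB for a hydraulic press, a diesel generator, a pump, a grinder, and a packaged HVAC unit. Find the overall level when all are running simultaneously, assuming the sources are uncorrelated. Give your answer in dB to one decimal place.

Incoherent sources combine by intensity addition: L_total = 10·log₁₀(Σ 10^(L_i/10)).
Σ 10^(L/10) = 10^(93/10) + 10^(98/10) + 10^(78/10) + 10^(87/10) + 10^(74/10) = 8.894e+09.
L_total = 10·log₁₀(8.894e+09) = 99.49 dB.

99.5 dB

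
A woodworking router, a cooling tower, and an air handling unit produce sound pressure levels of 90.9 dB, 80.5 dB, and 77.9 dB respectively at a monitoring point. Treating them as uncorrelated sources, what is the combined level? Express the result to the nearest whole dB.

For uncorrelated sources the intensities add, so convert each level to linear form, sum, and take 10·log₁₀ of the total.
Σ 10^(L/10) = 10^(90.9/10) + 10^(80.5/10) + 10^(77.9/10) = 1.404e+09.
L_total = 10·log₁₀(1.404e+09) = 91.47 dB.

91 dB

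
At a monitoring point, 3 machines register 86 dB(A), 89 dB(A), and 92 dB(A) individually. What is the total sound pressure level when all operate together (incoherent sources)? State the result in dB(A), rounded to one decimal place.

94.4 dB(A)

Incoherent sources combine by intensity addition: L_total = 10·log₁₀(Σ 10^(L_i/10)).
Σ 10^(L/10) = 10^(86/10) + 10^(89/10) + 10^(92/10) = 2.777e+09.
L_total = 10·log₁₀(2.777e+09) = 94.44 dB(A).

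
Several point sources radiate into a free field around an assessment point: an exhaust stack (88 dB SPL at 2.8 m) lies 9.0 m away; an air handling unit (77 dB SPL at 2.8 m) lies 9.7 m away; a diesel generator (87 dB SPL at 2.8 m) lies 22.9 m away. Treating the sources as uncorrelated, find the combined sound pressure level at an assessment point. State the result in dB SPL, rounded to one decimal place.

Propagate each source to the receiver with L = L_ref − 20·log₁₀(r/r_ref), then add intensities.
exhaust stack: 88 − 20·log₁₀(9.0/2.8) = 88 − 10.14 = 77.86 dB SPL.
air handling unit: 77 − 20·log₁₀(9.7/2.8) = 77 − 10.79 = 66.21 dB SPL.
diesel generator: 87 − 20·log₁₀(22.9/2.8) = 87 − 18.25 = 68.75 dB SPL.
Σ 10^(L/10) = 7.274e+07 → L_total = 10·log₁₀(7.274e+07) = 78.62 dB SPL.

78.6 dB SPL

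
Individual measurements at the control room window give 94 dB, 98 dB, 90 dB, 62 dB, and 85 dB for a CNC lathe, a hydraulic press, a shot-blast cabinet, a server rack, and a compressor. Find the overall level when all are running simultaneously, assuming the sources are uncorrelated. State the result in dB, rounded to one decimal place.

100.1 dB

For uncorrelated sources the intensities add, so convert each level to linear form, sum, and take 10·log₁₀ of the total.
Σ 10^(L/10) = 10^(94/10) + 10^(98/10) + 10^(90/10) + 10^(62/10) + 10^(85/10) = 1.014e+10.
L_total = 10·log₁₀(1.014e+10) = 100.06 dB.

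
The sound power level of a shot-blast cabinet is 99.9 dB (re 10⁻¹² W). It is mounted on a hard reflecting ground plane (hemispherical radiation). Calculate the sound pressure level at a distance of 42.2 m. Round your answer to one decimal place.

59.4 dB

The power spreads over a hemisphere of area 2π·r², so L_p = L_w − 10·log₁₀(2π·r²).
2π·r² = 1.119e+04 m², 10·log₁₀ of that is 40.488 dB.
L_p = 99.9 − 40.488 = 59.41 dB.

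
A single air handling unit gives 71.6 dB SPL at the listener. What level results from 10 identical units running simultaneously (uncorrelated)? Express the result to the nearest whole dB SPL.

82 dB SPL

N identical incoherent sources raise the level by 10·log₁₀ N.
L_total = 71.6 + 10·log₁₀(10) = 71.6 + 10.000 = 81.60 dB SPL.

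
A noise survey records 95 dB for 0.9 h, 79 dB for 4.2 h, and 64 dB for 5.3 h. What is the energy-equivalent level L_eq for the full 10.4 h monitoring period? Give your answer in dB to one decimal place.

Weight each interval's intensity by its duration and average over T = 10.4 h:
Σ tᵢ·10^(Lᵢ/10) = 0.9·10^(95/10) + 4.2·10^(79/10) + 5.3·10^(64/10) = 3.193e+09.
L_eq = 10·log₁₀(3.193e+09/10.4) = 84.87 dB.

84.9 dB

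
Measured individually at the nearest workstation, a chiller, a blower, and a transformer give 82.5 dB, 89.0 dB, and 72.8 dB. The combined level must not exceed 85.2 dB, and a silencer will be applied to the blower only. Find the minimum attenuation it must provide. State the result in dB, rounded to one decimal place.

7.7 dB

Fixed contribution from the other sources: Σ 10^(L/10) = 10^(82.5/10) + 10^(72.8/10) = 1.969e+08 (82.94 dB).
The limit corresponds to 10^(85.2/10) = 3.311e+08; subtracting the fixed part leaves 1.342e+08 for the blower, i.e. 81.28 dB.
Required insertion loss = 89.0 − 81.28 = 7.72 dB.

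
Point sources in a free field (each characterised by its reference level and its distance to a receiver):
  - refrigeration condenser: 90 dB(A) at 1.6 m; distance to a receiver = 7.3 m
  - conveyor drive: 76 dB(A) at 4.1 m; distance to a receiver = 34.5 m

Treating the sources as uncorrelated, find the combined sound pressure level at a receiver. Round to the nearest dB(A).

77 dB(A)

Apply inverse-square spreading to bring every level to the receiver, then sum 10^(L/10).
refrigeration condenser: 90 − 20·log₁₀(7.3/1.6) = 90 − 13.18 = 76.82 dB(A).
conveyor drive: 76 − 20·log₁₀(34.5/4.1) = 76 − 18.50 = 57.50 dB(A).
Σ 10^(L/10) = 4.860e+07 → L_total = 10·log₁₀(4.860e+07) = 76.87 dB(A).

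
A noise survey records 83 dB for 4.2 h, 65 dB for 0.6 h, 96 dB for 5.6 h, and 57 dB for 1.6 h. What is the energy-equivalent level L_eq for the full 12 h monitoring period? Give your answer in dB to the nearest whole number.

Weight each interval's intensity by its duration and average over T = 12 h:
Σ tᵢ·10^(Lᵢ/10) = 4.2·10^(83/10) + 0.6·10^(65/10) + 5.6·10^(96/10) + 1.6·10^(57/10) = 2.313e+10.
L_eq = 10·log₁₀(2.313e+10/12) = 92.85 dB.

93 dB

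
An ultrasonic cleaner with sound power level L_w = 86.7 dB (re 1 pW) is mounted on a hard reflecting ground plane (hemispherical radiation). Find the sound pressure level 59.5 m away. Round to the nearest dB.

43 dB

The power spreads over a hemisphere of area 2π·r², so L_p = L_w − 10·log₁₀(2π·r²).
2π·r² = 2.224e+04 m², 10·log₁₀ of that is 43.472 dB.
L_p = 86.7 − 43.472 = 43.23 dB.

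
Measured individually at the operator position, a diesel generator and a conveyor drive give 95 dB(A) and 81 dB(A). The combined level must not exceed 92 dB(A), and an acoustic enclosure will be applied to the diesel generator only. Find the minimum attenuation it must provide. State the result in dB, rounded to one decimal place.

Fixed contribution from the other source: Σ 10^(L/10) = 10^(81/10) = 1.259e+08 (81.00 dB(A)).
The limit corresponds to 10^(92/10) = 1.585e+09; subtracting the fixed part leaves 1.459e+09 for the diesel generator, i.e. 91.64 dB(A).
Required insertion loss = 95 − 91.64 = 3.36 dB.

3.4 dB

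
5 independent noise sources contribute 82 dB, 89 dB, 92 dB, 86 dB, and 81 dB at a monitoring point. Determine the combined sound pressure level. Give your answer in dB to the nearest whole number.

95 dB

For uncorrelated sources the intensities add, so convert each level to linear form, sum, and take 10·log₁₀ of the total.
Σ 10^(L/10) = 10^(82/10) + 10^(89/10) + 10^(92/10) + 10^(86/10) + 10^(81/10) = 3.062e+09.
L_total = 10·log₁₀(3.062e+09) = 94.86 dB.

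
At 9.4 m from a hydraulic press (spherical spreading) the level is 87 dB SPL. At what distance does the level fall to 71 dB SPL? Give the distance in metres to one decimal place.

59.3 m

The 16.0 dB drop corresponds to a distance ratio of 10^(16.0/20) for a point source.
r₂ = 9.4·10^((87−71)/20) = 9.4·10^(16.0/20) = 59.31 m.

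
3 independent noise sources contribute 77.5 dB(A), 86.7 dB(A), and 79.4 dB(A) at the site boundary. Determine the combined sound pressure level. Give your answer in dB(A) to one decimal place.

87.9 dB(A)

For uncorrelated sources the intensities add, so convert each level to linear form, sum, and take 10·log₁₀ of the total.
Σ 10^(L/10) = 10^(77.5/10) + 10^(86.7/10) + 10^(79.4/10) = 6.111e+08.
L_total = 10·log₁₀(6.111e+08) = 87.86 dB(A).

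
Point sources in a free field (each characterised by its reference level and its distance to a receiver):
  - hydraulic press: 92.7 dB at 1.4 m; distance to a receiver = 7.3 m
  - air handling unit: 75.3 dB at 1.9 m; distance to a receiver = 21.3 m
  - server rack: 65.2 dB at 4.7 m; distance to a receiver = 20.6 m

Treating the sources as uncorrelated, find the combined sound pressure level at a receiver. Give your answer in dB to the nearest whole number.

78 dB

First find each source's level at the receiver (point-source: −20·log₁₀(r/r_ref)), then combine on an intensity basis.
hydraulic press: 92.7 − 20·log₁₀(7.3/1.4) = 92.7 − 14.34 = 78.36 dB.
air handling unit: 75.3 − 20·log₁₀(21.3/1.9) = 75.3 − 20.99 = 54.31 dB.
server rack: 65.2 − 20·log₁₀(20.6/4.7) = 65.2 − 12.84 = 52.36 dB.
Σ 10^(L/10) = 6.893e+07 → L_total = 10·log₁₀(6.893e+07) = 78.38 dB.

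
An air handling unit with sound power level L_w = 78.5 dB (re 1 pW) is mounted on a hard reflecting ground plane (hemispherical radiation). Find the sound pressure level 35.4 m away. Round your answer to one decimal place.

39.5 dB

Free-field hemispherical radiation: L_p = L_w − 10·log₁₀(2π·r²), r = 35.4 m.
2π·r² = 7874 m², 10·log₁₀ of that is 38.962 dB.
L_p = 78.5 − 38.962 = 39.54 dB.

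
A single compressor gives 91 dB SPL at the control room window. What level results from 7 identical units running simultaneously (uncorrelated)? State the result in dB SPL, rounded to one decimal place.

With 7 equal, uncorrelated contributions the intensity is 7× that of one unit, giving a rise of 10·log₁₀ 7.
L_total = 91 + 10·log₁₀(7) = 91 + 8.451 = 99.45 dB SPL.

99.5 dB SPL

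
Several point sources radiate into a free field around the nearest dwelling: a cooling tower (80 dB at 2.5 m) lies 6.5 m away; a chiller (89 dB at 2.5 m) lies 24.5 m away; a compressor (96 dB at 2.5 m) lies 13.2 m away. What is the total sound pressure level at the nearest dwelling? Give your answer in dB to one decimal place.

Apply inverse-square spreading to bring every level to the receiver, then sum 10^(L/10).
cooling tower: 80 − 20·log₁₀(6.5/2.5) = 80 − 8.30 = 71.70 dB.
chiller: 89 − 20·log₁₀(24.5/2.5) = 89 − 19.82 = 69.18 dB.
compressor: 96 − 20·log₁₀(13.2/2.5) = 96 − 14.45 = 81.55 dB.
Σ 10^(L/10) = 1.659e+08 → L_total = 10·log₁₀(1.659e+08) = 82.20 dB.

82.2 dB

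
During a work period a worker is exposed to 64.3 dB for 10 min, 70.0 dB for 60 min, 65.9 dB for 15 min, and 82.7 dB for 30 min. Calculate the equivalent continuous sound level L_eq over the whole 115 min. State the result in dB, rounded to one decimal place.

77.4 dB

L_eq = 10·log₁₀[(1/T)·Σ tᵢ·10^(Lᵢ/10)] with T = 115 min.
Σ tᵢ·10^(Lᵢ/10) = 10·10^(64.3/10) + 60·10^(70.0/10) + 15·10^(65.9/10) + 30·10^(82.7/10) = 6.272e+09.
L_eq = 10·log₁₀(6.272e+09/115) = 77.37 dB.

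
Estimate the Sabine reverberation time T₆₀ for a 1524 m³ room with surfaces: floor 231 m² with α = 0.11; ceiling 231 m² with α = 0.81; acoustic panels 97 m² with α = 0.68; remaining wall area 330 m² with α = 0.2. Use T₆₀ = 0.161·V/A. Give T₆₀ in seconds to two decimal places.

Total absorption A = 231·0.11 + 231·0.81 + 97·0.68 + 330·0.2 = 344.48 m² sabins.
T₆₀ = 0.161 × 1524 / 344.48 = 0.712 s.

0.71 s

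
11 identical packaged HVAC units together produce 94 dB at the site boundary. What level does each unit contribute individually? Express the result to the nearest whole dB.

11 equal contributions raise the level by 10·log₁₀ 11 = 10.414 dB, so each unit alone gives 94 − 10.414.

84 dB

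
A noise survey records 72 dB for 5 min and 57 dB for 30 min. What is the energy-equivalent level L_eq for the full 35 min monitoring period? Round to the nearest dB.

64 dB

Weight each interval's intensity by its duration and average over T = 35 min:
Σ tᵢ·10^(Lᵢ/10) = 5·10^(72/10) + 30·10^(57/10) = 9.428e+07.
L_eq = 10·log₁₀(9.428e+07/35) = 64.30 dB.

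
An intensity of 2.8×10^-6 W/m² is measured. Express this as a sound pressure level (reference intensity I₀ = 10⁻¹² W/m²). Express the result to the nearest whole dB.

64 dB

Dividing by I₀ shifts the exponent by 12: I/I₀ = 2.8×10^6.
L = 10·(0.4472 + 6) = 64.47 dB.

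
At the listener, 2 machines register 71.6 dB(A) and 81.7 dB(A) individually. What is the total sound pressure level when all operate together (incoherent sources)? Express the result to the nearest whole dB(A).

Incoherent sources combine by intensity addition: L_total = 10·log₁₀(Σ 10^(L_i/10)).
Σ 10^(L/10) = 10^(71.6/10) + 10^(81.7/10) = 1.624e+08.
L_total = 10·log₁₀(1.624e+08) = 82.10 dB(A).

82 dB(A)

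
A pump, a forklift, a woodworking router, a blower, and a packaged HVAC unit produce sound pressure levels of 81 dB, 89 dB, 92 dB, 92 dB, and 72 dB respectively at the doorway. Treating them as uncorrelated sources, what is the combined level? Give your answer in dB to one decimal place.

96.1 dB

For uncorrelated sources the intensities add, so convert each level to linear form, sum, and take 10·log₁₀ of the total.
Σ 10^(L/10) = 10^(81/10) + 10^(89/10) + 10^(92/10) + 10^(92/10) + 10^(72/10) = 4.106e+09.
L_total = 10·log₁₀(4.106e+09) = 96.13 dB.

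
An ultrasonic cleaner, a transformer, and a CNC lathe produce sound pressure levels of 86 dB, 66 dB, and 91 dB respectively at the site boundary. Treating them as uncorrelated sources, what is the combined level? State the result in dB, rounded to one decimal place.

For uncorrelated sources the intensities add, so convert each level to linear form, sum, and take 10·log₁₀ of the total.
Σ 10^(L/10) = 10^(86/10) + 10^(66/10) + 10^(91/10) = 1.661e+09.
L_total = 10·log₁₀(1.661e+09) = 92.20 dB.

92.2 dB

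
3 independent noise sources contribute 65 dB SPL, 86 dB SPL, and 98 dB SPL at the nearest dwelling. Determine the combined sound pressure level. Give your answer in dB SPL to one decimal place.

98.3 dB SPL

Incoherent sources combine by intensity addition: L_total = 10·log₁₀(Σ 10^(L_i/10)).
Σ 10^(L/10) = 10^(65/10) + 10^(86/10) + 10^(98/10) = 6.711e+09.
L_total = 10·log₁₀(6.711e+09) = 98.27 dB SPL.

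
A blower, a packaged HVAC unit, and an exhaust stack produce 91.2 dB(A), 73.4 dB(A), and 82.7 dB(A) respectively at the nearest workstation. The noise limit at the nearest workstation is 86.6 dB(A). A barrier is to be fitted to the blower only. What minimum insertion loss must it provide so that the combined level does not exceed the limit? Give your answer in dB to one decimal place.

Everything except the blower sums to 10^(73.4/10) + 10^(82.7/10) = 2.081e+08 in linear terms, 83.18 dB(A).
To meet 86.6 dB(A) overall, the treated blower may contribute at most 10^(86.6/10) − 2.081e+08 = 2.490e+08, i.e. 83.96 dB(A).
So the blower must be reduced from 91.2 to 83.96 dB(A): IL = 7.24 dB.

7.2 dB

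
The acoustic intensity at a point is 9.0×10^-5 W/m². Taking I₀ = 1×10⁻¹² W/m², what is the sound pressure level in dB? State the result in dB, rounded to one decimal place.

Dividing by I₀ shifts the exponent by 12: I/I₀ = 9.0×10^7.
L = 10·(0.9542 + 7) = 79.54 dB.

79.5 dB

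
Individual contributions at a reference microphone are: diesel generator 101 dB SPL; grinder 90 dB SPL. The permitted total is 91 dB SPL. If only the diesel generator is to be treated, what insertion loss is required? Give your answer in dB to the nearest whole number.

17 dB

Fixed contribution from the other source: Σ 10^(L/10) = 10^(90/10) = 1.000e+09 (90.00 dB SPL).
The limit corresponds to 10^(91/10) = 1.259e+09; subtracting the fixed part leaves 2.589e+08 for the diesel generator, i.e. 84.13 dB SPL.
Required insertion loss = 101 − 84.13 = 16.87 dB.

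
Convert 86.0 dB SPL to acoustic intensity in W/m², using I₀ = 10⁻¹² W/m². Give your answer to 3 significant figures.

0.000398 W/m²

I/I₀ = 10^(86.0/10) = 3.981e+08, so I = 3.981e+08 × 10⁻¹² W/m².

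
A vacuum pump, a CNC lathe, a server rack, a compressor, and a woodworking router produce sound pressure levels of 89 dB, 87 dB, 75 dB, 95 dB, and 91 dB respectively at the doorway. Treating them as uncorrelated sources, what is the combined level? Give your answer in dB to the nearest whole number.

Incoherent sources combine by intensity addition: L_total = 10·log₁₀(Σ 10^(L_i/10)).
Σ 10^(L/10) = 10^(89/10) + 10^(87/10) + 10^(75/10) + 10^(95/10) + 10^(91/10) = 5.748e+09.
L_total = 10·log₁₀(5.748e+09) = 97.60 dB.

98 dB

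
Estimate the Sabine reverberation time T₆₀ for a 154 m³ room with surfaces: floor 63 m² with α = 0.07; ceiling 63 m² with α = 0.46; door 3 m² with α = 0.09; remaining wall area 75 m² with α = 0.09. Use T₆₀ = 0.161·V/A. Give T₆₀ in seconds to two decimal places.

0.61 s

Summing Sᵢαᵢ: 63·0.07 + 63·0.46 + 3·0.09 + 75·0.09 = 40.41 m².
T₆₀ = 0.161 × 154 / 40.41 = 0.614 s.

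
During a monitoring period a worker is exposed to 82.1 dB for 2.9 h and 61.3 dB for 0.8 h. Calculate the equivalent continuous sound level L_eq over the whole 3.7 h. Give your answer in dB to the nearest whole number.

81 dB

The energy average is taken in the linear domain: L_eq = 10·log₁₀[(Σ tᵢ·10^(Lᵢ/10))/T], T = 3.7 h.
Σ tᵢ·10^(Lᵢ/10) = 2.9·10^(82.1/10) + 0.8·10^(61.3/10) = 4.714e+08.
L_eq = 10·log₁₀(4.714e+08/3.7) = 81.05 dB.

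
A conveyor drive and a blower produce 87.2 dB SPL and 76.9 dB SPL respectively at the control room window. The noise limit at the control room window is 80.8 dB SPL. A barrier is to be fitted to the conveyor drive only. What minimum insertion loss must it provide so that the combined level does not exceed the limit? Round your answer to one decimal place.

The untreated sources together contribute 10^(76.9/10) = 4.898e+07, i.e. 76.90 dB SPL.
The limit corresponds to 10^(80.8/10) = 1.202e+08; subtracting the fixed part leaves 7.125e+07 for the conveyor drive, i.e. 78.53 dB SPL.
Required insertion loss = 87.2 − 78.53 = 8.67 dB.

8.7 dB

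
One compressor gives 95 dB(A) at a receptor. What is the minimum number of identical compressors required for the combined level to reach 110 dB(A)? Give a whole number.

Need L₁ + 10·log₁₀ N ≥ 110, i.e. log₁₀ N ≥ 1.50.
N ≥ 10^(15.0/10) = 31.623, so N = 32.

32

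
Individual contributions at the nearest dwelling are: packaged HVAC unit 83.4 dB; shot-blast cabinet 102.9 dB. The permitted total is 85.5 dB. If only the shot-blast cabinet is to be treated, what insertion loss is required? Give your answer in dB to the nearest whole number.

Fixed contribution from the other source: Σ 10^(L/10) = 10^(83.4/10) = 2.188e+08 (83.40 dB).
The limit corresponds to 10^(85.5/10) = 3.548e+08; subtracting the fixed part leaves 1.360e+08 for the shot-blast cabinet, i.e. 81.34 dB.
So the shot-blast cabinet must be reduced from 102.9 to 81.34 dB: IL = 21.56 dB.

22 dB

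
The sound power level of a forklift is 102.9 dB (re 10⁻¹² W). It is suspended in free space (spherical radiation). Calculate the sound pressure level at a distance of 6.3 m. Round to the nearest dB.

76 dB

L_p = L_w − 10·log₁₀(4π·r²) with r = 6.3 m.
4π·r² = 498.8 m², 10·log₁₀ of that is 26.979 dB.
L_p = 102.9 − 26.979 = 75.92 dB.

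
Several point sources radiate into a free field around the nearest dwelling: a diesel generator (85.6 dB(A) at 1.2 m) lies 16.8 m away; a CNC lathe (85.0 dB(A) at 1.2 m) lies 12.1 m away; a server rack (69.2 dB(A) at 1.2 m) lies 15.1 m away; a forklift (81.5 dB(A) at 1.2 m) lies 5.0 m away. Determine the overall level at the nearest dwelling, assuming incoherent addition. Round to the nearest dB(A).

First find each source's level at the receiver (point-source: −20·log₁₀(r/r_ref)), then combine on an intensity basis.
diesel generator: 85.6 − 20·log₁₀(16.8/1.2) = 85.6 − 22.92 = 62.68 dB(A).
CNC lathe: 85.0 − 20·log₁₀(12.1/1.2) = 85.0 − 20.07 = 64.93 dB(A).
server rack: 69.2 − 20·log₁₀(15.1/1.2) = 69.2 − 22.00 = 47.20 dB(A).
forklift: 81.5 − 20·log₁₀(5.0/1.2) = 81.5 − 12.40 = 69.10 dB(A).
Σ 10^(L/10) = 1.315e+07 → L_total = 10·log₁₀(1.315e+07) = 71.19 dB(A).

71 dB(A)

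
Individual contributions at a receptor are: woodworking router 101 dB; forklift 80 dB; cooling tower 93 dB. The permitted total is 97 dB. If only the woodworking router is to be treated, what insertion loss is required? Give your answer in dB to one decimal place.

Everything except the woodworking router sums to 10^(80/10) + 10^(93/10) = 2.095e+09 in linear terms, 93.21 dB.
To meet 97 dB overall, the treated woodworking router may contribute at most 10^(97/10) − 2.095e+09 = 2.917e+09, i.e. 94.65 dB.
So the woodworking router must be reduced from 101 to 94.65 dB: IL = 6.35 dB.

6.4 dB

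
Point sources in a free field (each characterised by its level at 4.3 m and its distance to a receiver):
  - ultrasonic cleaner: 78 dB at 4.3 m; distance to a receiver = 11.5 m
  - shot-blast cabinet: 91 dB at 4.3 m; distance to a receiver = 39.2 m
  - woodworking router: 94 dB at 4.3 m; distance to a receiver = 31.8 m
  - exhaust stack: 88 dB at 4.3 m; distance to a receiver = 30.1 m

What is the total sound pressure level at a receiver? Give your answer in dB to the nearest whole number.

Apply inverse-square spreading to bring every level to the receiver, then sum 10^(L/10).
ultrasonic cleaner: 78 − 20·log₁₀(11.5/4.3) = 78 − 8.54 = 69.46 dB.
shot-blast cabinet: 91 − 20·log₁₀(39.2/4.3) = 91 − 19.20 = 71.80 dB.
woodworking router: 94 − 20·log₁₀(31.8/4.3) = 94 − 17.38 = 76.62 dB.
exhaust stack: 88 − 20·log₁₀(30.1/4.3) = 88 − 16.90 = 71.10 dB.
Σ 10^(L/10) = 8.278e+07 → L_total = 10·log₁₀(8.278e+07) = 79.18 dB.

79 dB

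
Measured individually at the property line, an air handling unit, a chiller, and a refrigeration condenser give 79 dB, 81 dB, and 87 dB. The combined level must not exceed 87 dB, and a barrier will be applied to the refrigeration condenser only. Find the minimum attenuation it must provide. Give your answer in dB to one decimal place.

Fixed contribution from the other sources: Σ 10^(L/10) = 10^(79/10) + 10^(81/10) = 2.053e+08 (83.12 dB).
The limit corresponds to 10^(87/10) = 5.012e+08; subtracting the fixed part leaves 2.959e+08 for the refrigeration condenser, i.e. 84.71 dB.
Required insertion loss = 87 − 84.71 = 2.29 dB.

2.3 dB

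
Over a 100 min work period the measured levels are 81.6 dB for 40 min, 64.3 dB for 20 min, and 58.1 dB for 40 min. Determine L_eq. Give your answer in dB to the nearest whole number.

78 dB

Weight each interval's intensity by its duration and average over T = 100 min:
Σ tᵢ·10^(Lᵢ/10) = 40·10^(81.6/10) + 20·10^(64.3/10) + 40·10^(58.1/10) = 5.861e+09.
L_eq = 10·log₁₀(5.861e+09/100) = 77.68 dB.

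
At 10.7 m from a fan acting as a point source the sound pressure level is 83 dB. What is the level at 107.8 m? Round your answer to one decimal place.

Spherical spreading from a point source gives a 20·log₁₀(r₂/r₁) drop.
L₂ = 83 − 20·log₁₀(107.8/10.7) = 83 − 20.065 = 62.94 dB.

62.9 dB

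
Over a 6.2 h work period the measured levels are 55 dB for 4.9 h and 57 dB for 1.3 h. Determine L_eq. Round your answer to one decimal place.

55.5 dB

Weight each interval's intensity by its duration and average over T = 6.2 h:
Σ tᵢ·10^(Lᵢ/10) = 4.9·10^(55/10) + 1.3·10^(57/10) = 2.201e+06.
L_eq = 10·log₁₀(2.201e+06/6.2) = 55.50 dB.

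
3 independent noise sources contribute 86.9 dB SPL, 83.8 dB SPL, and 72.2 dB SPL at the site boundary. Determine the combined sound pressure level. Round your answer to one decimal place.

88.7 dB SPL

For uncorrelated sources the intensities add, so convert each level to linear form, sum, and take 10·log₁₀ of the total.
Σ 10^(L/10) = 10^(86.9/10) + 10^(83.8/10) + 10^(72.2/10) = 7.463e+08.
L_total = 10·log₁₀(7.463e+08) = 88.73 dB SPL.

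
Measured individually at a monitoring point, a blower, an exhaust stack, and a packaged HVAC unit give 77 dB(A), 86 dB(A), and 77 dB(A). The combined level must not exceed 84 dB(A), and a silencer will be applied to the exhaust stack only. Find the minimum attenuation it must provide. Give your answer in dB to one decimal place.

4.2 dB

Everything except the exhaust stack sums to 10^(77/10) + 10^(77/10) = 1.002e+08 in linear terms, 80.01 dB(A).
To meet 84 dB(A) overall, the treated exhaust stack may contribute at most 10^(84/10) − 1.002e+08 = 1.510e+08, i.e. 81.79 dB(A).
Required insertion loss = 86 − 81.79 = 4.21 dB.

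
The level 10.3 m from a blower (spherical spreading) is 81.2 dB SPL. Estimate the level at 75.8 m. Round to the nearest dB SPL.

64 dB SPL

Point-source attenuation: ΔL = 20·log₁₀(r₂/r₁) = 20·log₁₀(75.8/10.3) = 17.337 dB.
L₂ = 81.2 − 20·log₁₀(75.8/10.3) = 81.2 − 17.337 = 63.86 dB SPL.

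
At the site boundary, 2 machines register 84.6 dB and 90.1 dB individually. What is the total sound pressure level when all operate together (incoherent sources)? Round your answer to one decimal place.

91.2 dB

For uncorrelated sources the intensities add, so convert each level to linear form, sum, and take 10·log₁₀ of the total.
Σ 10^(L/10) = 10^(84.6/10) + 10^(90.1/10) = 1.312e+09.
L_total = 10·log₁₀(1.312e+09) = 91.18 dB.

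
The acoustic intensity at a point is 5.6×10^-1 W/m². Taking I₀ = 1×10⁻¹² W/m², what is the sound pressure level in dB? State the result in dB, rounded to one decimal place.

117.5 dB

Dividing by I₀ shifts the exponent by 12: I/I₀ = 5.6×10^11.
L = 10·(0.7482 + 11) = 117.48 dB.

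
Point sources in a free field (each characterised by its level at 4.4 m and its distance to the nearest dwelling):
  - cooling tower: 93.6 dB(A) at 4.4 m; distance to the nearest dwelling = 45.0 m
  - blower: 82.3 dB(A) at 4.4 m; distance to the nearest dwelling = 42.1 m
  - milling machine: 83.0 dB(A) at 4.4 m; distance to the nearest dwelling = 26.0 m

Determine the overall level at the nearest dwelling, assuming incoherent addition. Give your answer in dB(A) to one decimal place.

74.7 dB(A)

First find each source's level at the receiver (point-source: −20·log₁₀(r/r_ref)), then combine on an intensity basis.
cooling tower: 93.6 − 20·log₁₀(45.0/4.4) = 93.6 − 20.20 = 73.40 dB(A).
blower: 82.3 − 20·log₁₀(42.1/4.4) = 82.3 − 19.62 = 62.68 dB(A).
milling machine: 83.0 − 20·log₁₀(26.0/4.4) = 83.0 − 15.43 = 67.57 dB(A).
Σ 10^(L/10) = 2.947e+07 → L_total = 10·log₁₀(2.947e+07) = 74.69 dB(A).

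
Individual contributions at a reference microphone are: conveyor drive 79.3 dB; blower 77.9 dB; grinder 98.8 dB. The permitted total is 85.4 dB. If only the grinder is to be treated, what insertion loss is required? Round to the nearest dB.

Fixed contribution from the other sources: Σ 10^(L/10) = 10^(79.3/10) + 10^(77.9/10) = 1.468e+08 (81.67 dB).
The limit corresponds to 10^(85.4/10) = 3.467e+08; subtracting the fixed part leaves 2.000e+08 for the grinder, i.e. 83.01 dB.
So the grinder must be reduced from 98.8 to 83.01 dB: IL = 15.79 dB.

16 dB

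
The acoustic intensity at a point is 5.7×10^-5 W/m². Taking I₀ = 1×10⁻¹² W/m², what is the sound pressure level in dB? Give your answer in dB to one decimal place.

77.6 dB

Dividing by I₀ shifts the exponent by 12: I/I₀ = 5.7×10^7.
L = 10·(0.7559 + 7) = 77.56 dB.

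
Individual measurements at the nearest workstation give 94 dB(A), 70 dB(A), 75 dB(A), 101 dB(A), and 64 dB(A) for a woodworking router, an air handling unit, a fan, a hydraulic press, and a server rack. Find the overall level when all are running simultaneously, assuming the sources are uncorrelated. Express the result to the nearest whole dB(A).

102 dB(A)

Incoherent sources combine by intensity addition: L_total = 10·log₁₀(Σ 10^(L_i/10)).
Σ 10^(L/10) = 10^(94/10) + 10^(70/10) + 10^(75/10) + 10^(101/10) + 10^(64/10) = 1.515e+10.
L_total = 10·log₁₀(1.515e+10) = 101.80 dB(A).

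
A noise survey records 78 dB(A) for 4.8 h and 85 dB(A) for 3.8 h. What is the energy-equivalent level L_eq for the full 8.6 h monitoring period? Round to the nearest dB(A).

L_eq = 10·log₁₀[(1/T)·Σ tᵢ·10^(Lᵢ/10)] with T = 8.6 h.
Σ tᵢ·10^(Lᵢ/10) = 4.8·10^(78/10) + 3.8·10^(85/10) = 1.505e+09.
L_eq = 10·log₁₀(1.505e+09/8.6) = 82.43 dB(A).

82 dB(A)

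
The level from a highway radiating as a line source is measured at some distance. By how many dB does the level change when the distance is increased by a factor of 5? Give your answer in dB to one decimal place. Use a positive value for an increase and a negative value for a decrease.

A line source loses 3 dB per doubling of distance; generally ΔL = −10·log₁₀(r₂/r₁).
ΔL = −10·log₁₀(5) = -6.99 dB.

-7.0 dB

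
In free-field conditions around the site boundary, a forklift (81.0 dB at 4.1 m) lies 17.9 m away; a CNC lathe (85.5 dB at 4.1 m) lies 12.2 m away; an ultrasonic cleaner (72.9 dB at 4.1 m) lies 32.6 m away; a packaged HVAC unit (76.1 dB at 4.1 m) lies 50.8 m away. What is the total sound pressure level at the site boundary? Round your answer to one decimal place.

First find each source's level at the receiver (point-source: −20·log₁₀(r/r_ref)), then combine on an intensity basis.
forklift: 81.0 − 20·log₁₀(17.9/4.1) = 81.0 − 12.80 = 68.20 dB.
CNC lathe: 85.5 − 20·log₁₀(12.2/4.1) = 85.5 − 9.47 = 76.03 dB.
ultrasonic cleaner: 72.9 − 20·log₁₀(32.6/4.1) = 72.9 − 18.01 = 54.89 dB.
packaged HVAC unit: 76.1 − 20·log₁₀(50.8/4.1) = 76.1 − 21.86 = 54.24 dB.
Σ 10^(L/10) = 4.725e+07 → L_total = 10·log₁₀(4.725e+07) = 76.74 dB.

76.7 dB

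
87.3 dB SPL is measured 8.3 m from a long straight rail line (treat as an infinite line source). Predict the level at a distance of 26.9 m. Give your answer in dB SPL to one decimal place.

82.2 dB SPL

Cylindrical spreading from a line source gives a 10·log₁₀(r₂/r₁) drop.
L₂ = 87.3 − 10·log₁₀(26.9/8.3) = 87.3 − 5.107 = 82.19 dB SPL.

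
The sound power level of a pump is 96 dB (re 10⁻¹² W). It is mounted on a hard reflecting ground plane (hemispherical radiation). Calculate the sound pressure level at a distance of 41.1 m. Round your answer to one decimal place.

55.7 dB

Free-field hemispherical radiation: L_p = L_w − 10·log₁₀(2π·r²), r = 41.1 m.
2π·r² = 1.061e+04 m², 10·log₁₀ of that is 40.259 dB.
L_p = 96 − 40.259 = 55.74 dB.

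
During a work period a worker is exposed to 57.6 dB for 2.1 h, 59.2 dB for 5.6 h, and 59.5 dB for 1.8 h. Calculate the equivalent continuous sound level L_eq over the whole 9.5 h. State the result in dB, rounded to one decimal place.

L_eq = 10·log₁₀[(1/T)·Σ tᵢ·10^(Lᵢ/10)] with T = 9.5 h.
Σ tᵢ·10^(Lᵢ/10) = 2.1·10^(57.6/10) + 5.6·10^(59.2/10) + 1.8·10^(59.5/10) = 7.471e+06.
L_eq = 10·log₁₀(7.471e+06/9.5) = 58.96 dB.

59.0 dB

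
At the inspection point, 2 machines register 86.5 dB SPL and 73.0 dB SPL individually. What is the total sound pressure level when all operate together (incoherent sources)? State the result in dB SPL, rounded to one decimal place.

86.7 dB SPL

Incoherent sources combine by intensity addition: L_total = 10·log₁₀(Σ 10^(L_i/10)).
Σ 10^(L/10) = 10^(86.5/10) + 10^(73.0/10) = 4.666e+08.
L_total = 10·log₁₀(4.666e+08) = 86.69 dB SPL.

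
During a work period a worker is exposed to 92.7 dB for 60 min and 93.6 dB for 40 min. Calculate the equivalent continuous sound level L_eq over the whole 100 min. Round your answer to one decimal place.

Weight each interval's intensity by its duration and average over T = 100 min:
Σ tᵢ·10^(Lᵢ/10) = 60·10^(92.7/10) + 40·10^(93.6/10) = 2.034e+11.
L_eq = 10·log₁₀(2.034e+11/100) = 93.08 dB.

93.1 dB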